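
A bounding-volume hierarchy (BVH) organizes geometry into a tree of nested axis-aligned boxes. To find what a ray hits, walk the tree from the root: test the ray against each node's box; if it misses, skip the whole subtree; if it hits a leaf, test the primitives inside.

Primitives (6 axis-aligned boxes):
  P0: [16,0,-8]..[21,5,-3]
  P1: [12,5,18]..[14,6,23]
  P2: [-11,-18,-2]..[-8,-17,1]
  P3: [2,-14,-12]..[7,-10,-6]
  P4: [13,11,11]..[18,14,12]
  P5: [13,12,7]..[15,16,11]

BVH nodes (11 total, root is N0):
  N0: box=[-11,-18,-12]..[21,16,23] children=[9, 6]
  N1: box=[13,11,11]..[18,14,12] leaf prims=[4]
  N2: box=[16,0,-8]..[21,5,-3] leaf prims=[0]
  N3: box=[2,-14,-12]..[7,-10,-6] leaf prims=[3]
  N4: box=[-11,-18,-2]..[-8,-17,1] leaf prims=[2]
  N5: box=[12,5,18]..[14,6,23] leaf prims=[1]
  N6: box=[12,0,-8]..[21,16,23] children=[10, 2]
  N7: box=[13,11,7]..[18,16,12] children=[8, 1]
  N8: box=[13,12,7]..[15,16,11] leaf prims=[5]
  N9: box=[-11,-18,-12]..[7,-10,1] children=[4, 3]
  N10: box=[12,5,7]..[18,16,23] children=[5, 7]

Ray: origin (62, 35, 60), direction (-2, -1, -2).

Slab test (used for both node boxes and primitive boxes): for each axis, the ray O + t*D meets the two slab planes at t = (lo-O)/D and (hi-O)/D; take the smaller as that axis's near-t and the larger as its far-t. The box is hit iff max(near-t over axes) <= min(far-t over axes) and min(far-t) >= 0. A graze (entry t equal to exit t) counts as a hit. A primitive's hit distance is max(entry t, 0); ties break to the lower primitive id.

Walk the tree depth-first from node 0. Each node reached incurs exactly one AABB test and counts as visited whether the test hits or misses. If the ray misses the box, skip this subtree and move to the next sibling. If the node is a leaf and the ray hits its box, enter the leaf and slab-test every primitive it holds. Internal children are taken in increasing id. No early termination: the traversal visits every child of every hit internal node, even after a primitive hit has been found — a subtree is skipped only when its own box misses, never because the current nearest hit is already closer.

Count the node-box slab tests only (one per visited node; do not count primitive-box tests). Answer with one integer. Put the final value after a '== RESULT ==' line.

Traverse from the root:
N0 x:[41/2,73/2] y:[19,53] z:[37/2,36] -> hit [41/2,36], descend [6, 9]
  N6 x:[41/2,25] y:[19,35] z:[37/2,34] -> hit [41/2,25], descend [2, 10]
    N2 x:[41/2,23] y:[30,35] z:[63/2,34] -> miss, prune
    N10 x:[22,25] y:[19,30] z:[37/2,53/2] -> hit [22,25], descend [5, 7]
      N5 x:[24,25] y:[29,30] z:[37/2,21] -> miss, prune
      N7 x:[22,49/2] y:[19,24] z:[24,53/2] -> hit [24,24], descend [1, 8]
        N1 x:[22,49/2] y:[21,24] z:[24,49/2] -> hit [24,24] leaf, test {P4@t=24}
        N8 x:[47/2,49/2] y:[19,23] z:[49/2,53/2] -> miss, prune
  N9 x:[55/2,73/2] y:[45,53] z:[59/2,36] -> miss, prune

Summary -> nodes [0, 6, 2, 10, 5, 7, 1, 8, 9]; box-tests=9; leaf-entries=1; first=P4

== RESULT ==
9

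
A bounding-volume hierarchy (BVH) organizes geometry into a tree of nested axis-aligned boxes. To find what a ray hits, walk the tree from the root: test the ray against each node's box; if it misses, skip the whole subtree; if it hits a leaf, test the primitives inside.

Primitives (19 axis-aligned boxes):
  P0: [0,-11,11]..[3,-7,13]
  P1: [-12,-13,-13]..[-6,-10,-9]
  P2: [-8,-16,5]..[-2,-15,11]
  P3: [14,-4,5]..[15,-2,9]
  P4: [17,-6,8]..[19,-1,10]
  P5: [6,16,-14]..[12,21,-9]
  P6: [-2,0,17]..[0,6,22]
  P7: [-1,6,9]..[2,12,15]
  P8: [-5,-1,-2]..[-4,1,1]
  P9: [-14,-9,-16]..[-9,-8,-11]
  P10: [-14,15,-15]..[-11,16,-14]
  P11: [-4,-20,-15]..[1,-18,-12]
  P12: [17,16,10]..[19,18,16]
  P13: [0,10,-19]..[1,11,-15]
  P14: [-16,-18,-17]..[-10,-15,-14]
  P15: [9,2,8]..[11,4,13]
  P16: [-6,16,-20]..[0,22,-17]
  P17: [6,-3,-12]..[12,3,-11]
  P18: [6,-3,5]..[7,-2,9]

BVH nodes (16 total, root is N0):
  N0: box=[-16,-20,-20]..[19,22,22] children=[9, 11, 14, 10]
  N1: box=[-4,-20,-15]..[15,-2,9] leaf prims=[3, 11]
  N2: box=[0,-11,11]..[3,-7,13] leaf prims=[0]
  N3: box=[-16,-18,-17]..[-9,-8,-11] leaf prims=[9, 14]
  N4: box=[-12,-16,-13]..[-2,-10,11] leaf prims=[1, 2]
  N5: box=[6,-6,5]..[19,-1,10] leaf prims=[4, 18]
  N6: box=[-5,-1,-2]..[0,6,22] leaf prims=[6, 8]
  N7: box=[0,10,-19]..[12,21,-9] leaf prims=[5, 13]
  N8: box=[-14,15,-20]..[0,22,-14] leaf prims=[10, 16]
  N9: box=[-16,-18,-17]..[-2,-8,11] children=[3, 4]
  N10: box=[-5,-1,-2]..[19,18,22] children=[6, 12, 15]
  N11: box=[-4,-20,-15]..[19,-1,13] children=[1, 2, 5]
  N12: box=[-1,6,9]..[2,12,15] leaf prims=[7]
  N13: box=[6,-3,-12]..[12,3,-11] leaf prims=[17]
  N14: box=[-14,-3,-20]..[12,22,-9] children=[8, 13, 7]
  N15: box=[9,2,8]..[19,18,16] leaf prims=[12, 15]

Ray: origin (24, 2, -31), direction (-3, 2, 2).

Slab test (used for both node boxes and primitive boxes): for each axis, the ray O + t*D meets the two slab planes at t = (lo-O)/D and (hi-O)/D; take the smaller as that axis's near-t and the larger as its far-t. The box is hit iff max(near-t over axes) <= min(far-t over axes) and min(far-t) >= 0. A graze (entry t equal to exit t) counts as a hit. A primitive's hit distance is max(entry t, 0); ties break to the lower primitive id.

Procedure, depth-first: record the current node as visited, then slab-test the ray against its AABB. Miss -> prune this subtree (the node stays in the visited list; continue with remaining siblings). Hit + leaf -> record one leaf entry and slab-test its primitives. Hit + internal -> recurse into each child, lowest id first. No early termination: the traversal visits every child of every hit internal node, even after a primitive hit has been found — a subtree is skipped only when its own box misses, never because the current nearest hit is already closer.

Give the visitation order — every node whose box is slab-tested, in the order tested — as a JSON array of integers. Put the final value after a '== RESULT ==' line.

Trace the traversal:
N0 x:[5/3,40/3] y:[-11,10] z:[11/2,53/2] -> hit [11/2,10], descend [9, 10, 11, 14]
  N9 x:[26/3,40/3] y:[-10,-5] z:[7,21] -> miss, prune
  N10 x:[5/3,29/3] y:[-3/2,8] z:[29/2,53/2] -> miss, prune
  N11 x:[5/3,28/3] y:[-11,-3/2] z:[8,22] -> miss, prune
  N14 x:[4,38/3] y:[-5/2,10] z:[11/2,11] -> hit [11/2,10], descend [7, 8, 13]
    N7 x:[4,8] y:[4,19/2] z:[6,11] -> hit [6,8] leaf, test {P5(miss), P13(miss)}
    N8 x:[8,38/3] y:[13/2,10] z:[11/2,17/2] -> hit [8,17/2] leaf, test {P10(miss), P16(miss)}
    N13 x:[4,6] y:[-5/2,1/2] z:[19/2,10] -> miss, prune

Summary -> nodes [0, 9, 10, 11, 14, 7, 8, 13]; box-tests=8; leaf-entries=2; first=miss

== RESULT ==
[0, 9, 10, 11, 14, 7, 8, 13]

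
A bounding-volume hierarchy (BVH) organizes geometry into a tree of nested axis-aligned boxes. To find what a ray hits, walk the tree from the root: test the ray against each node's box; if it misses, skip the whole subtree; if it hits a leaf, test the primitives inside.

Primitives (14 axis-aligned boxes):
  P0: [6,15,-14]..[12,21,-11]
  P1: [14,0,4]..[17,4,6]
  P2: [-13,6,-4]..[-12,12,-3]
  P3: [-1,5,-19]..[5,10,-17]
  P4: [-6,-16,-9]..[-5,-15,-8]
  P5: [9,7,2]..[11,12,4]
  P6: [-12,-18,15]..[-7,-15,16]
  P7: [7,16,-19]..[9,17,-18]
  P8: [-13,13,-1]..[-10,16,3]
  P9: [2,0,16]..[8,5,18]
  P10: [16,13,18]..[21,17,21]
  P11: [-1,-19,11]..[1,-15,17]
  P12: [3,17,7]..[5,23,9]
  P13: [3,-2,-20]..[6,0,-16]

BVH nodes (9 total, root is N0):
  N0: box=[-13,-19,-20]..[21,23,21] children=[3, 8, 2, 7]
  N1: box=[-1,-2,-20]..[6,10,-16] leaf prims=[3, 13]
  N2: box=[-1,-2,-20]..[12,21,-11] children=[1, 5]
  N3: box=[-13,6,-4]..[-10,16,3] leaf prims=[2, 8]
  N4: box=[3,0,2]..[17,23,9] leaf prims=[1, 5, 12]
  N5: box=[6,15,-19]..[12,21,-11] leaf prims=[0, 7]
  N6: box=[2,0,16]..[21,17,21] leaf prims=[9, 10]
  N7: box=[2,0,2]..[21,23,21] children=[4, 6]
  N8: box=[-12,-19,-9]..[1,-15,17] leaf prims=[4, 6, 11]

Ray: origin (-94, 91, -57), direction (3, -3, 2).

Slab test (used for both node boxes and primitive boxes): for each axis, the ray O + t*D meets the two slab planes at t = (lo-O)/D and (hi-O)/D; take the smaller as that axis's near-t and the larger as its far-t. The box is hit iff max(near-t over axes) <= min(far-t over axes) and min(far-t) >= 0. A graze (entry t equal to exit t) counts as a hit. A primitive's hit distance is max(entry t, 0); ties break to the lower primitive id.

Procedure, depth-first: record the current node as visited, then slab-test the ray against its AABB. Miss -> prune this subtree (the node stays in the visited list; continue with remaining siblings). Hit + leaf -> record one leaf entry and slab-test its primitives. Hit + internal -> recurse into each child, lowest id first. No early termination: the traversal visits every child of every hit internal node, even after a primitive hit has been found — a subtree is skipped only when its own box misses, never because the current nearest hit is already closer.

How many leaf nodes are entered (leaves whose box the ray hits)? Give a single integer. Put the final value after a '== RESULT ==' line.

Walk:
N0 x:[27,115/3] y:[68/3,110/3] z:[37/2,39] -> hit [27,110/3], descend [2, 3, 7, 8]
  N2 x:[31,106/3] y:[70/3,31] z:[37/2,23] -> miss, prune
  N3 x:[27,28] y:[25,85/3] z:[53/2,30] -> hit [27,28] leaf, test {P2@t=27, P8(miss)}
  N7 x:[32,115/3] y:[68/3,91/3] z:[59/2,39] -> miss, prune
  N8 x:[82/3,95/3] y:[106/3,110/3] z:[24,37] -> miss, prune

5 AABB tests over nodes [0, 2, 3, 7, 8]; 1 leaf entered; closest P2.

== RESULT ==
1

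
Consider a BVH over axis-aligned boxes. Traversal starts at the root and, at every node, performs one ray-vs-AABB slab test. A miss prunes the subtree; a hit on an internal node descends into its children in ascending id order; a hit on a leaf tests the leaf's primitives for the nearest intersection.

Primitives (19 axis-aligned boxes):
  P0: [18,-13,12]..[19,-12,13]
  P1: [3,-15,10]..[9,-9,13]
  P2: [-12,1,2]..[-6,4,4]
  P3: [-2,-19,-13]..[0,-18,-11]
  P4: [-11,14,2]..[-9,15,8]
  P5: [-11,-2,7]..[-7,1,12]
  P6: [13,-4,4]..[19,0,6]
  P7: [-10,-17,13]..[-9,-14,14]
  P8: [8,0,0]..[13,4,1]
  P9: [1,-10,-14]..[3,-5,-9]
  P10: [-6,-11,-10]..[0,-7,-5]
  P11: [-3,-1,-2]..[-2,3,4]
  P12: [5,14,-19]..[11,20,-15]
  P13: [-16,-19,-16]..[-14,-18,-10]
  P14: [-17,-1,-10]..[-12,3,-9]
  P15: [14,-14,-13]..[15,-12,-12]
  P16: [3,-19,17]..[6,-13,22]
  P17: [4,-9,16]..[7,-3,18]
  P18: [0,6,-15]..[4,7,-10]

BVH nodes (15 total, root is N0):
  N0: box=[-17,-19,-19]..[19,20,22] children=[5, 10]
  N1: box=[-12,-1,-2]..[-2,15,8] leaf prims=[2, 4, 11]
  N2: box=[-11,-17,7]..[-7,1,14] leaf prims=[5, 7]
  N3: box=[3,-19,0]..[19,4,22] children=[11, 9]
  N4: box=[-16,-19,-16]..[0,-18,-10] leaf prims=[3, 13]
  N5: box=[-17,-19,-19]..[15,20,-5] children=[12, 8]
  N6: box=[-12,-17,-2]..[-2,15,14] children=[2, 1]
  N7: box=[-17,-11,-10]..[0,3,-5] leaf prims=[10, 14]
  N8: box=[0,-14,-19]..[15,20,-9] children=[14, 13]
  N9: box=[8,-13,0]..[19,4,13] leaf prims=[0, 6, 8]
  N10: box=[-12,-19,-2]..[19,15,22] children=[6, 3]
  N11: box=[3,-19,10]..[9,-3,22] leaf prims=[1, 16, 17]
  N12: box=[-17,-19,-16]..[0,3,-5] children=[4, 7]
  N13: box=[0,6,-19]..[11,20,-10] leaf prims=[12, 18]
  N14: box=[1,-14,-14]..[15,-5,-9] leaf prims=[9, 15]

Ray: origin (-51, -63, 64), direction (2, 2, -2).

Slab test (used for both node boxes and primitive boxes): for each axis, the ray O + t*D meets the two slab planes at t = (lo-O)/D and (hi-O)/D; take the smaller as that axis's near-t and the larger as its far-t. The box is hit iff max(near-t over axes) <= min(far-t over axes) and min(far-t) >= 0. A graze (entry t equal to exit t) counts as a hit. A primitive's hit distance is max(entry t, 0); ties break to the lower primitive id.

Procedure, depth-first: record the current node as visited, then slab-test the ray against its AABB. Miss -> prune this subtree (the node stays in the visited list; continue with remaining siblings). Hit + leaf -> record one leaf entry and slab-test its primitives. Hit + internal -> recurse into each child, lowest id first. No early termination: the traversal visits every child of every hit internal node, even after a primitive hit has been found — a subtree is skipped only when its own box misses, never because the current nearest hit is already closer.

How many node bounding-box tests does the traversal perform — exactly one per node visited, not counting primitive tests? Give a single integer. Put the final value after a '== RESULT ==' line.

Trace the traversal:
N0 x:[17,35] y:[22,83/2] z:[21,83/2] -> hit [22,35], descend [5, 10]
  N5 x:[17,33] y:[22,83/2] z:[69/2,83/2] -> miss, prune
  N10 x:[39/2,35] y:[22,39] z:[21,33] -> hit [22,33], descend [3, 6]
    N3 x:[27,35] y:[22,67/2] z:[21,32] -> hit [27,32], descend [9, 11]
      N9 x:[59/2,35] y:[25,67/2] z:[51/2,32] -> hit [59/2,32] leaf, test {P0(miss), P6(miss), P8@t=63/2}
      N11 x:[27,30] y:[22,30] z:[21,27] -> hit [27,27] leaf, test {P1@t=27, P16(miss), P17(miss)}
    N6 x:[39/2,49/2] y:[23,39] z:[25,33] -> miss, prune

7 AABB tests over nodes [0, 5, 10, 3, 9, 11, 6]; 2 leaves entered; closest P1.

== RESULT ==
7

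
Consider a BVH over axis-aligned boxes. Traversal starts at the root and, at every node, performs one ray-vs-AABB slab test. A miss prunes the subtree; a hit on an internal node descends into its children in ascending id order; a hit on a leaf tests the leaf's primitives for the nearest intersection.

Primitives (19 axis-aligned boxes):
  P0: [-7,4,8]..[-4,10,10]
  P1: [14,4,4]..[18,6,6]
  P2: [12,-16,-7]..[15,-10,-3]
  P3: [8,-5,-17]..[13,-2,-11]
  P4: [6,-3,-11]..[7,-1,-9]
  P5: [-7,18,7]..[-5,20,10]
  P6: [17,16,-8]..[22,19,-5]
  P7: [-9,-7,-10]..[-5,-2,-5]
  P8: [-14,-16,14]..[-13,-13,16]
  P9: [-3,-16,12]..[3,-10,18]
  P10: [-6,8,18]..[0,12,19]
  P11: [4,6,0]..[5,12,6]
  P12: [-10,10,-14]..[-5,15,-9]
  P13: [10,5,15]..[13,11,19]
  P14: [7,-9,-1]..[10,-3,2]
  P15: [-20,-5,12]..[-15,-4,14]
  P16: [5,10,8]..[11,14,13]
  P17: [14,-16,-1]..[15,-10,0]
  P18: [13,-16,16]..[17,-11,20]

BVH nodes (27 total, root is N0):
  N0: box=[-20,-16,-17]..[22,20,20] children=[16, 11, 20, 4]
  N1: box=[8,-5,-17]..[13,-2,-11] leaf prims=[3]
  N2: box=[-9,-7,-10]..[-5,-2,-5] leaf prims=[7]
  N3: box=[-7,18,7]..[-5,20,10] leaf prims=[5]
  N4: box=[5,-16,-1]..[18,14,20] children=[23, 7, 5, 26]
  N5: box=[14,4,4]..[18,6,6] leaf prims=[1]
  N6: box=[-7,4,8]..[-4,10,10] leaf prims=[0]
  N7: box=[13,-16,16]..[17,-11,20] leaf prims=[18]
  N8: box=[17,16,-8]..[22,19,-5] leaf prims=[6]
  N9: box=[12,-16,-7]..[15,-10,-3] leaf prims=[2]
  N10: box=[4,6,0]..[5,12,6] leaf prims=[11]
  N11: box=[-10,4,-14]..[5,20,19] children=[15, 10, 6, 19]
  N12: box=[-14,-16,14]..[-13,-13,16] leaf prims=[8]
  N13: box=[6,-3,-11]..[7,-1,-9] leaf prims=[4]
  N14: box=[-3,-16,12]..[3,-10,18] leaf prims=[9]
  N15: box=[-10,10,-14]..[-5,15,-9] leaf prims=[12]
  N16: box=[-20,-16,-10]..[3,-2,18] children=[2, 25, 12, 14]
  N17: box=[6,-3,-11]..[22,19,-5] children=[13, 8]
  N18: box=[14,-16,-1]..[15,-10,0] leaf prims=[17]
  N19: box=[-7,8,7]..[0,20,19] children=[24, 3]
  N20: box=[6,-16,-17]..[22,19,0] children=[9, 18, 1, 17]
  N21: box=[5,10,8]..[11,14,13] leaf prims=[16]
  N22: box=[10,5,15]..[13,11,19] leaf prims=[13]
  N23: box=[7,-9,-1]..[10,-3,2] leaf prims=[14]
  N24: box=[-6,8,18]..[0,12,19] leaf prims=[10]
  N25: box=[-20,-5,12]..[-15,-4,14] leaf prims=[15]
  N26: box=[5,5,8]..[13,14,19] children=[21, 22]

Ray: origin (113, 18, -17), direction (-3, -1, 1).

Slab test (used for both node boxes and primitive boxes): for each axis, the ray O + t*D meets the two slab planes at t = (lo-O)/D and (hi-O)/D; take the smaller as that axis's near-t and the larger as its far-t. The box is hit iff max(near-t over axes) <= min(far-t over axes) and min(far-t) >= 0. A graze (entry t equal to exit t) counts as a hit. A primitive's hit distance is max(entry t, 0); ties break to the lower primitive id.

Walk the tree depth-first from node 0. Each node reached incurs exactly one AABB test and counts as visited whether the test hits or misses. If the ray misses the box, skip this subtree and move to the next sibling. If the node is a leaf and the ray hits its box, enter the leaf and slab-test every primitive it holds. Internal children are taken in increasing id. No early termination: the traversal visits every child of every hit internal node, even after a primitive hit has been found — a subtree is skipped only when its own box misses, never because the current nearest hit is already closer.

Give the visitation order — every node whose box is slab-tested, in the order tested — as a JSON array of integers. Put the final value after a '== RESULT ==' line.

Trace the traversal:
N0 x:[91/3,133/3] y:[-2,34] z:[0,37] -> hit [91/3,34], descend [4, 11, 16, 20]
  N4 x:[95/3,36] y:[4,34] z:[16,37] -> hit [95/3,34], descend [5, 7, 23, 26]
    N5 x:[95/3,33] y:[12,14] z:[21,23] -> miss, prune
    N7 x:[32,100/3] y:[29,34] z:[33,37] -> hit [33,100/3] leaf, test {P18@t=33}
    N23 x:[103/3,106/3] y:[21,27] z:[16,19] -> miss, prune
    N26 x:[100/3,36] y:[4,13] z:[25,36] -> miss, prune
  N11 x:[36,41] y:[-2,14] z:[3,36] -> miss, prune
  N16 x:[110/3,133/3] y:[20,34] z:[7,35] -> miss, prune
  N20 x:[91/3,107/3] y:[-1,34] z:[0,17] -> miss, prune

order=[0, 4, 5, 7, 23, 26, 11, 16, 20]  |boxes|=9  |leaves|=1  hit=P18

== RESULT ==
[0, 4, 5, 7, 23, 26, 11, 16, 20]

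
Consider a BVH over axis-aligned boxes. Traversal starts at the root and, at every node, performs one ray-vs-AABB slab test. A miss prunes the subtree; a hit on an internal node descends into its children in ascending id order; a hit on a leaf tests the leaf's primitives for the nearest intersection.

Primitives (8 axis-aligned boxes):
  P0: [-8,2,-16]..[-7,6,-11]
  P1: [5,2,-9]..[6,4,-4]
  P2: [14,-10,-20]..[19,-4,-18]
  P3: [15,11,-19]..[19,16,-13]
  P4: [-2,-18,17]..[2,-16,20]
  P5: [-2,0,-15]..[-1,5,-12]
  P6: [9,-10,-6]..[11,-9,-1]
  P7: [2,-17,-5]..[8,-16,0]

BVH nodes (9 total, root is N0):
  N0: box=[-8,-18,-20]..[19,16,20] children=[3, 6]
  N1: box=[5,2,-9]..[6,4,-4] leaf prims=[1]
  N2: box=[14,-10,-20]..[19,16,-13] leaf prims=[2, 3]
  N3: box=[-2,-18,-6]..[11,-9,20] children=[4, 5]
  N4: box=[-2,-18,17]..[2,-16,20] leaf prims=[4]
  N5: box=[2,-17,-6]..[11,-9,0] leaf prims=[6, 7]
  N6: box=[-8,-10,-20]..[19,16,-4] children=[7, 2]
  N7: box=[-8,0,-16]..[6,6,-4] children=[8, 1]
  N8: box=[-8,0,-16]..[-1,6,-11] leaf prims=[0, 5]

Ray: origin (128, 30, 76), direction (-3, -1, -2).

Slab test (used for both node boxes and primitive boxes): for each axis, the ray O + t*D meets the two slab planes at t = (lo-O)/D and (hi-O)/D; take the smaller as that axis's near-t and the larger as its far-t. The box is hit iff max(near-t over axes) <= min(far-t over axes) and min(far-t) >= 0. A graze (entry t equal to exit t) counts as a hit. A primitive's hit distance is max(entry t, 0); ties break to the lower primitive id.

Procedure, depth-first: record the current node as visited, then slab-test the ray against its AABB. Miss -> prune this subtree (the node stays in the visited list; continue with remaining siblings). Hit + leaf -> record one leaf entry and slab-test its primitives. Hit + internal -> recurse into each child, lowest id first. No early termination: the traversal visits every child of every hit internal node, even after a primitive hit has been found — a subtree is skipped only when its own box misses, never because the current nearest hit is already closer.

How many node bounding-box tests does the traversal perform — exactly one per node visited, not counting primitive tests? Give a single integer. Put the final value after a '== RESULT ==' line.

Walk:
N0 x:[109/3,136/3] y:[14,48] z:[28,48] -> hit [109/3,136/3], descend [3, 6]
  N3 x:[39,130/3] y:[39,48] z:[28,41] -> hit [39,41], descend [4, 5]
    N4 x:[42,130/3] y:[46,48] z:[28,59/2] -> miss, prune
    N5 x:[39,42] y:[39,47] z:[38,41] -> hit [39,41] leaf, test {P6@t=39, P7(miss)}
  N6 x:[109/3,136/3] y:[14,40] z:[40,48] -> hit [40,40], descend [2, 7]
    N2 x:[109/3,38] y:[14,40] z:[89/2,48] -> miss, prune
    N7 x:[122/3,136/3] y:[24,30] z:[40,46] -> miss, prune

Summary -> nodes [0, 3, 4, 5, 6, 2, 7]; box-tests=7; leaf-entries=1; first=P6

== RESULT ==
7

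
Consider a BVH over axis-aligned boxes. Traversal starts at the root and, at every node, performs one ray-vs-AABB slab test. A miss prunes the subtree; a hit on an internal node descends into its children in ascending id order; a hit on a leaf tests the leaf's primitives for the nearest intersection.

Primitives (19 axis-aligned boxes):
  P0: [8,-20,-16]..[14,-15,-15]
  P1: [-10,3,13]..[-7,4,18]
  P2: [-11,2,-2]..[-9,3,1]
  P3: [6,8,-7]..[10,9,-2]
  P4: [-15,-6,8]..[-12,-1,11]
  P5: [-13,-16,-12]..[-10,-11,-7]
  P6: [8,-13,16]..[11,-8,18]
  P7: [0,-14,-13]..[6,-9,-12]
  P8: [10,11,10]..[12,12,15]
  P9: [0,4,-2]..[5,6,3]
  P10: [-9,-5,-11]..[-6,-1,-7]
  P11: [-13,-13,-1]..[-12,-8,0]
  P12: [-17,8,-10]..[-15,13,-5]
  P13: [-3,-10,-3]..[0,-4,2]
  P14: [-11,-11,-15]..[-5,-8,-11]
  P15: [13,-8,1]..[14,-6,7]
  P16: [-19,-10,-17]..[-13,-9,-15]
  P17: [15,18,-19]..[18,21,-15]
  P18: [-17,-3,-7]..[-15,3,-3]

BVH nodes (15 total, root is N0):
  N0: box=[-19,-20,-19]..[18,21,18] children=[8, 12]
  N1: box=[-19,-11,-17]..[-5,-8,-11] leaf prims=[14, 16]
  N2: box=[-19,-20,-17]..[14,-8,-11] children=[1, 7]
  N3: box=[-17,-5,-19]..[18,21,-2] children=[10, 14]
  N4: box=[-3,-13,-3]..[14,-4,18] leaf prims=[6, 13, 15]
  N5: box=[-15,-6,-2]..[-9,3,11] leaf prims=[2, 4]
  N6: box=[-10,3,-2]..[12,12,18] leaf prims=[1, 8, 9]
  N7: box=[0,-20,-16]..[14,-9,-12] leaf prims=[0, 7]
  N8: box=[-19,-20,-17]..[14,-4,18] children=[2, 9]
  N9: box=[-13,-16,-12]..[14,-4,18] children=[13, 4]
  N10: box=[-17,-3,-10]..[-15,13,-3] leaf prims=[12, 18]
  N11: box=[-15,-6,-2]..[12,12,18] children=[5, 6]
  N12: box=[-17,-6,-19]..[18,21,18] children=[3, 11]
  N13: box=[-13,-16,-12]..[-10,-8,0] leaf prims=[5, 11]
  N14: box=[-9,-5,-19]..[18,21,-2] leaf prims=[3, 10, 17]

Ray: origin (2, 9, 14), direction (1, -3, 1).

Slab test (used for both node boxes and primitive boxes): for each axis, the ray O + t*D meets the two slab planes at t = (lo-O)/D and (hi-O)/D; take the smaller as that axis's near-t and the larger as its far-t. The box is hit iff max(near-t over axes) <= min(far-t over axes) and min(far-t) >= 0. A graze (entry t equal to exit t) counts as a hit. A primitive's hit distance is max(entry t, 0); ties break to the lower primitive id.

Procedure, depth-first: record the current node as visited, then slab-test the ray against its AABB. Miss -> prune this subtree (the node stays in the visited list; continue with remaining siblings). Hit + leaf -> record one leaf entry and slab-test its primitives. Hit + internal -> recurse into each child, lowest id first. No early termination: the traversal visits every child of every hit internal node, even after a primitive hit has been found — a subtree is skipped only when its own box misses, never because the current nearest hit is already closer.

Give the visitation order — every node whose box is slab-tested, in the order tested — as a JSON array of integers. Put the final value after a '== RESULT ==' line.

Walk:
N0 x:[-21,16] y:[-4,29/3] z:[-33,4] -> hit [-4,4], descend [8, 12]
  N8 x:[-21,12] y:[13/3,29/3] z:[-31,4] -> miss, prune
  N12 x:[-19,16] y:[-4,5] z:[-33,4] -> hit [-4,4], descend [3, 11]
    N3 x:[-19,16] y:[-4,14/3] z:[-33,-16] -> miss, prune
    N11 x:[-17,10] y:[-1,5] z:[-16,4] -> hit [-1,4], descend [5, 6]
      N5 x:[-17,-11] y:[2,5] z:[-16,-3] -> miss, prune
      N6 x:[-12,10] y:[-1,2] z:[-16,4] -> hit [-1,2] leaf, test {P1(miss), P8(miss), P9(miss)}

order=[0, 8, 12, 3, 11, 5, 6]  |boxes|=7  |leaves|=1  hit=miss

== RESULT ==
[0, 8, 12, 3, 11, 5, 6]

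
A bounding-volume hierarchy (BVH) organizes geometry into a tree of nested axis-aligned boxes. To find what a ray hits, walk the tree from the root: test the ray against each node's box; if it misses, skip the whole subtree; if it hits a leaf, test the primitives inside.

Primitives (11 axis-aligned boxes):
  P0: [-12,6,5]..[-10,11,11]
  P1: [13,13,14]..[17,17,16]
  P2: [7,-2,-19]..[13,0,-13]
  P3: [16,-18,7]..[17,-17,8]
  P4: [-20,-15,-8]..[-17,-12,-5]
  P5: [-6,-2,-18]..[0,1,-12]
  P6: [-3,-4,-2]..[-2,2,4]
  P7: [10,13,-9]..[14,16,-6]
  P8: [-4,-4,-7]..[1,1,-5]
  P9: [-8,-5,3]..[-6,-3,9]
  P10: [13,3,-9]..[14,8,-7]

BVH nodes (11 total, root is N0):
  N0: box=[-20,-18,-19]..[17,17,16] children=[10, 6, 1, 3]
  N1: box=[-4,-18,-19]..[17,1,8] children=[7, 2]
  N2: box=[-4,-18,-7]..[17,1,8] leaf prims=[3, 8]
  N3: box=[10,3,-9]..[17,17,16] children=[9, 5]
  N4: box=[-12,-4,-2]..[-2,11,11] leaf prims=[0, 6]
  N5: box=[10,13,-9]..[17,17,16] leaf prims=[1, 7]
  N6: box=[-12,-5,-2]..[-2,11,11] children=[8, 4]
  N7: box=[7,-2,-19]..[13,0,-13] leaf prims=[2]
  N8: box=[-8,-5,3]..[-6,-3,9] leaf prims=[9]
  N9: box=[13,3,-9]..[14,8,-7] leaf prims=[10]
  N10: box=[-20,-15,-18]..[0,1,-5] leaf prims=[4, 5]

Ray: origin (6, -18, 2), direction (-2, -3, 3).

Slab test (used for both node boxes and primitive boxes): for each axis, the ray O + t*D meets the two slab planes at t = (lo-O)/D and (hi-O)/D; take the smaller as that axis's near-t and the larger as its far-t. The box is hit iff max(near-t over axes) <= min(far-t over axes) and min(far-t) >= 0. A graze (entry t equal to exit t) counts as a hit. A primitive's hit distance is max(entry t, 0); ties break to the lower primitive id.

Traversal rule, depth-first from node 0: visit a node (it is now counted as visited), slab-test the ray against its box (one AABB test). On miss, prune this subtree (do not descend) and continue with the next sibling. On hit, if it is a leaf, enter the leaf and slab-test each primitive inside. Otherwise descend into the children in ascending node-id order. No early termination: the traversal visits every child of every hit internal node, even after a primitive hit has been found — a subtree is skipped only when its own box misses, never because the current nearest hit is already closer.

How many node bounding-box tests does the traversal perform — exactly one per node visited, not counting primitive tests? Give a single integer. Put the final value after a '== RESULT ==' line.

Trace the traversal:
N0 x:[-11/2,13] y:[-35/3,0] z:[-7,14/3] -> hit [-11/2,0], descend [1, 3, 6, 10]
  N1 x:[-11/2,5] y:[-19/3,0] z:[-7,2] -> hit [-11/2,0], descend [2, 7]
    N2 x:[-11/2,5] y:[-19/3,0] z:[-3,2] -> hit [-3,0] leaf, test {P3(miss), P8(miss)}
    N7 x:[-7/2,-1/2] y:[-6,-16/3] z:[-7,-5] -> miss, prune
  N3 x:[-11/2,-2] y:[-35/3,-7] z:[-11/3,14/3] -> miss, prune
  N6 x:[4,9] y:[-29/3,-13/3] z:[-4/3,3] -> miss, prune
  N10 x:[3,13] y:[-19/3,-1] z:[-20/3,-7/3] -> miss, prune

7 AABB tests over nodes [0, 1, 2, 7, 3, 6, 10]; 1 leaf entered; closest miss.

== RESULT ==
7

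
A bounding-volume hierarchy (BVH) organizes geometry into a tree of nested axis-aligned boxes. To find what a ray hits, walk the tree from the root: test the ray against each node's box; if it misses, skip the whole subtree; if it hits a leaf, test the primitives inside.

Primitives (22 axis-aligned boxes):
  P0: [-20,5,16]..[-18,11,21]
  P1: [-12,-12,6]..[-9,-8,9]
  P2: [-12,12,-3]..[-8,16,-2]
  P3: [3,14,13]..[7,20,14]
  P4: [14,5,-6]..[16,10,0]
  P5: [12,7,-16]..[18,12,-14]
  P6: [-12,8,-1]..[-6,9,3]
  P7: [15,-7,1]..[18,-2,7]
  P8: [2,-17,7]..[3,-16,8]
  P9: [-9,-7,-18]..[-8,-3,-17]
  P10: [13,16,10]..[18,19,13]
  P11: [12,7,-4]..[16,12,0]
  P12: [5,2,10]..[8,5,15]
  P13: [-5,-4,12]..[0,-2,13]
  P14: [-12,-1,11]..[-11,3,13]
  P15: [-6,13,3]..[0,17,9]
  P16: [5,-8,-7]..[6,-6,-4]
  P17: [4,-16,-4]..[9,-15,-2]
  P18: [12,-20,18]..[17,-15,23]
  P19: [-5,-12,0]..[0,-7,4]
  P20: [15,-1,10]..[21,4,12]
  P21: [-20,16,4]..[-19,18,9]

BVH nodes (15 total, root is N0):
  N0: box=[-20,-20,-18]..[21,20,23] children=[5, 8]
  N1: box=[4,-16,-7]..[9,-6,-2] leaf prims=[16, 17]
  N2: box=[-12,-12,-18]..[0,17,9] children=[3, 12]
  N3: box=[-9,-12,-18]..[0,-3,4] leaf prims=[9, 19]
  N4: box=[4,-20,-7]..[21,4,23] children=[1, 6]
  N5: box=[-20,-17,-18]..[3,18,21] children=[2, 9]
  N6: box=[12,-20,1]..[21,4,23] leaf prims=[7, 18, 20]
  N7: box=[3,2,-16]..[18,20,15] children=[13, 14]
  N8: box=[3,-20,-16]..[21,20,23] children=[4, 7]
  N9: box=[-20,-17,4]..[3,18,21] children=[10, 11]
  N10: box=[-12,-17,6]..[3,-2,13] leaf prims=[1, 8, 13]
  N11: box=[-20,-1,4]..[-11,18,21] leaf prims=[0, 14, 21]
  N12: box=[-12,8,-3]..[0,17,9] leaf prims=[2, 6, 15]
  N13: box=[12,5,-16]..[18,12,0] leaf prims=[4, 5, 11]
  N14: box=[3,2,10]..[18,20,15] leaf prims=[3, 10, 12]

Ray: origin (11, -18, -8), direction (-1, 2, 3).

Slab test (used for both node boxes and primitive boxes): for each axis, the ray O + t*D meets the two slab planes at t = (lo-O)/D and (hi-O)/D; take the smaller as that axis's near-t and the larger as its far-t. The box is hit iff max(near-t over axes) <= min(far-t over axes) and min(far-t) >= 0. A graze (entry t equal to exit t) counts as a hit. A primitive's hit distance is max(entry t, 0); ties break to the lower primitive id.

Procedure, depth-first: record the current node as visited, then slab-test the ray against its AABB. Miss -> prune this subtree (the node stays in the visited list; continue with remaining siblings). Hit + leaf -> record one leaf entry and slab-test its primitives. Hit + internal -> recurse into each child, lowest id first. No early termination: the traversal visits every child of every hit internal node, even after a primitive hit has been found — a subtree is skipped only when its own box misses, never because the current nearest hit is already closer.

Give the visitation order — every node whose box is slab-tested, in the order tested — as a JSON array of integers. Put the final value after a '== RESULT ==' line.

Traverse from the root:
N0 x:[-10,31] y:[-1,19] z:[-10/3,31/3] -> hit [-1,31/3], descend [5, 8]
  N5 x:[8,31] y:[1/2,18] z:[-10/3,29/3] -> hit [8,29/3], descend [2, 9]
    N2 x:[11,23] y:[3,35/2] z:[-10/3,17/3] -> miss, prune
    N9 x:[8,31] y:[1/2,18] z:[4,29/3] -> hit [8,29/3], descend [10, 11]
      N10 x:[8,23] y:[1/2,8] z:[14/3,7] -> miss, prune
      N11 x:[22,31] y:[17/2,18] z:[4,29/3] -> miss, prune
  N8 x:[-10,8] y:[-1,19] z:[-8/3,31/3] -> hit [-1,8], descend [4, 7]
    N4 x:[-10,7] y:[-1,11] z:[1/3,31/3] -> hit [1/3,7], descend [1, 6]
      N1 x:[2,7] y:[1,6] z:[1/3,2] -> hit [2,2] leaf, test {P16(miss), P17(miss)}
      N6 x:[-10,-1] y:[-1,11] z:[3,31/3] -> miss, prune
    N7 x:[-7,8] y:[10,19] z:[-8/3,23/3] -> miss, prune

Summary -> nodes [0, 5, 2, 9, 10, 11, 8, 4, 1, 6, 7]; box-tests=11; leaf-entries=1; first=miss

== RESULT ==
[0, 5, 2, 9, 10, 11, 8, 4, 1, 6, 7]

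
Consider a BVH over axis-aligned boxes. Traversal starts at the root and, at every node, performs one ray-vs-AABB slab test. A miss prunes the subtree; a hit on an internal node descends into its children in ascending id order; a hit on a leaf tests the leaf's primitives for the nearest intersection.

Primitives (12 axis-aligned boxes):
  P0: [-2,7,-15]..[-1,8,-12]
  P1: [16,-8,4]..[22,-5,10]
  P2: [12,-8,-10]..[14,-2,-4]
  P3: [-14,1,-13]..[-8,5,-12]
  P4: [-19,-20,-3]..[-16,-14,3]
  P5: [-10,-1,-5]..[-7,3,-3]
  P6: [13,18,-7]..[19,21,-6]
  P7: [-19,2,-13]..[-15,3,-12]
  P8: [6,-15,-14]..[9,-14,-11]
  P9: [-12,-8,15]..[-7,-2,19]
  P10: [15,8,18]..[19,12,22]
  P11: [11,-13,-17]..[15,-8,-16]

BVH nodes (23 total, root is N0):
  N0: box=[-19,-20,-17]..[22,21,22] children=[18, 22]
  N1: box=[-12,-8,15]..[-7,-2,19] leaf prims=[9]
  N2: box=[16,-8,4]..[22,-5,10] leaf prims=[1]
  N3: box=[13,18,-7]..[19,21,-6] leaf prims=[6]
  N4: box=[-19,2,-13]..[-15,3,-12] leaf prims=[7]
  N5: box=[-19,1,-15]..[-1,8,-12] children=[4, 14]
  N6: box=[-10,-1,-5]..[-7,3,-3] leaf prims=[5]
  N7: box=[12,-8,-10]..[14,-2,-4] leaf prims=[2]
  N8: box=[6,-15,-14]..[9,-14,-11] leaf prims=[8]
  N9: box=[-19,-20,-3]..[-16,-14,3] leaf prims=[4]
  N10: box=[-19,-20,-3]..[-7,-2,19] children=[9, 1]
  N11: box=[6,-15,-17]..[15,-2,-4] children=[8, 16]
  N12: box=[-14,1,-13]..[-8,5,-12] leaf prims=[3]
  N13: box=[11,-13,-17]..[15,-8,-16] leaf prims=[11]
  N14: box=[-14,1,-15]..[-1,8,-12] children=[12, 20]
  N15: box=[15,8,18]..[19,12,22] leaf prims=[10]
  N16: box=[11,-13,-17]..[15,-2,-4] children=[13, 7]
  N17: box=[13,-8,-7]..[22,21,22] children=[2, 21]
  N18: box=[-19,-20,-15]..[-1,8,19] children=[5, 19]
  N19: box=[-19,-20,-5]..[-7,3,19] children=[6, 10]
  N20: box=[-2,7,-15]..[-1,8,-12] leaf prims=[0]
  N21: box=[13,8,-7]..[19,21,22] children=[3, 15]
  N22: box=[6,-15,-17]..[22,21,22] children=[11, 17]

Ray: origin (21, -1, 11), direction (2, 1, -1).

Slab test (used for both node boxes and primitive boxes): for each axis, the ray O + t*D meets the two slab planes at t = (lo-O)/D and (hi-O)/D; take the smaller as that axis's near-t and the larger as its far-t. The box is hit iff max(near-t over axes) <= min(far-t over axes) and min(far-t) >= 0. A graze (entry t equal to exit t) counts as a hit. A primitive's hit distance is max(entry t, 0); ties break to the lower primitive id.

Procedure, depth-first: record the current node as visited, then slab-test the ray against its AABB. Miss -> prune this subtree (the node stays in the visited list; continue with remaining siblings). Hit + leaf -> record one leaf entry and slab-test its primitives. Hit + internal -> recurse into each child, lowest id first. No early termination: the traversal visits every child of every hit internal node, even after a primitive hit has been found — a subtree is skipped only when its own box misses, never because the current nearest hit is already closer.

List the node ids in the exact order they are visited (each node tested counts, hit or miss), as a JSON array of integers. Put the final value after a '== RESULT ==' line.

Trace the traversal:
N0 x:[-20,1/2] y:[-19,22] z:[-11,28] -> hit [-11,1/2], descend [18, 22]
  N18 x:[-20,-11] y:[-19,9] z:[-8,26] -> miss, prune
  N22 x:[-15/2,1/2] y:[-14,22] z:[-11,28] -> hit [-15/2,1/2], descend [11, 17]
    N11 x:[-15/2,-3] y:[-14,-1] z:[15,28] -> miss, prune
    N17 x:[-4,1/2] y:[-7,22] z:[-11,18] -> hit [-4,1/2], descend [2, 21]
      N2 x:[-5/2,1/2] y:[-7,-4] z:[1,7] -> miss, prune
      N21 x:[-4,-1] y:[9,22] z:[-11,18] -> miss, prune

order=[0, 18, 22, 11, 17, 2, 21]  |boxes|=7  |leaves|=0  hit=miss

== RESULT ==
[0, 18, 22, 11, 17, 2, 21]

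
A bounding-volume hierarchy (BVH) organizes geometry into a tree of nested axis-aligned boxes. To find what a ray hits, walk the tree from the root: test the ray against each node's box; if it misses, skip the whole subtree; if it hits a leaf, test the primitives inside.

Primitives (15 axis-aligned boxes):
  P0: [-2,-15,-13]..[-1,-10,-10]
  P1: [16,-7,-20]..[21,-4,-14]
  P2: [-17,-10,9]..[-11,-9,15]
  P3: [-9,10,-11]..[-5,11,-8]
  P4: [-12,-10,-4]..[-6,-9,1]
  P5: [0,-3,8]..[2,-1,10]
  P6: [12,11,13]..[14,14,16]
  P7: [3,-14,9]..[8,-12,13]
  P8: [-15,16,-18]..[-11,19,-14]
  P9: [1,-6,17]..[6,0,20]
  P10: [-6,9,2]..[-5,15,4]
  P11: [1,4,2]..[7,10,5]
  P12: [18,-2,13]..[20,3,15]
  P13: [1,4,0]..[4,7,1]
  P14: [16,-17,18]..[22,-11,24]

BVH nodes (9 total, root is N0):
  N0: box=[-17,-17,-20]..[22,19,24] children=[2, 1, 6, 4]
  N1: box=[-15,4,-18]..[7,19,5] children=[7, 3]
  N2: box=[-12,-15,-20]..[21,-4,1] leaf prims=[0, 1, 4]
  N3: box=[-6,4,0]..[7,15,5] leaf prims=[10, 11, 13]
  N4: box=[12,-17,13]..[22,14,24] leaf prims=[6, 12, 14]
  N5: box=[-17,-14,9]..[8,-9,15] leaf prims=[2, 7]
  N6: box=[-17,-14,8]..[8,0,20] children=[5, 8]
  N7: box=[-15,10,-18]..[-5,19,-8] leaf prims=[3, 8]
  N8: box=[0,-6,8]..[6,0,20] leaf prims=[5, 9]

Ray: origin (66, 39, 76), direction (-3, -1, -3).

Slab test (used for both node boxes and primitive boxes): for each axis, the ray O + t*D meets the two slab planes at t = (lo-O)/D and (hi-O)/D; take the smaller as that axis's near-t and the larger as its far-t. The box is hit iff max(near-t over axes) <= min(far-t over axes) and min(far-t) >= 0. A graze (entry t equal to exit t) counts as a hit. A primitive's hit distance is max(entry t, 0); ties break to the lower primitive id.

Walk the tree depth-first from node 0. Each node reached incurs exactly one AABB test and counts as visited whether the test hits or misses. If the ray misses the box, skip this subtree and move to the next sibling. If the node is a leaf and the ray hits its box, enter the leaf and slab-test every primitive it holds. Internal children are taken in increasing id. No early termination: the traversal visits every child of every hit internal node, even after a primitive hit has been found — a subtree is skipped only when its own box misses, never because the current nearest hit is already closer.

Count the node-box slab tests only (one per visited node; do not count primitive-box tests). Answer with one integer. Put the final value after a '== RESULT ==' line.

Walk:
N0 x:[44/3,83/3] y:[20,56] z:[52/3,32] -> hit [20,83/3], descend [1, 2, 4, 6]
  N1 x:[59/3,27] y:[20,35] z:[71/3,94/3] -> hit [71/3,27], descend [3, 7]
    N3 x:[59/3,24] y:[24,35] z:[71/3,76/3] -> hit [24,24] leaf, test {P10@t=24, P11(miss), P13(miss)}
    N7 x:[71/3,27] y:[20,29] z:[28,94/3] -> miss, prune
  N2 x:[15,26] y:[43,54] z:[25,32] -> miss, prune
  N4 x:[44/3,18] y:[25,56] z:[52/3,21] -> miss, prune
  N6 x:[58/3,83/3] y:[39,53] z:[56/3,68/3] -> miss, prune

order=[0, 1, 3, 7, 2, 4, 6]  |boxes|=7  |leaves|=1  hit=P10

== RESULT ==
7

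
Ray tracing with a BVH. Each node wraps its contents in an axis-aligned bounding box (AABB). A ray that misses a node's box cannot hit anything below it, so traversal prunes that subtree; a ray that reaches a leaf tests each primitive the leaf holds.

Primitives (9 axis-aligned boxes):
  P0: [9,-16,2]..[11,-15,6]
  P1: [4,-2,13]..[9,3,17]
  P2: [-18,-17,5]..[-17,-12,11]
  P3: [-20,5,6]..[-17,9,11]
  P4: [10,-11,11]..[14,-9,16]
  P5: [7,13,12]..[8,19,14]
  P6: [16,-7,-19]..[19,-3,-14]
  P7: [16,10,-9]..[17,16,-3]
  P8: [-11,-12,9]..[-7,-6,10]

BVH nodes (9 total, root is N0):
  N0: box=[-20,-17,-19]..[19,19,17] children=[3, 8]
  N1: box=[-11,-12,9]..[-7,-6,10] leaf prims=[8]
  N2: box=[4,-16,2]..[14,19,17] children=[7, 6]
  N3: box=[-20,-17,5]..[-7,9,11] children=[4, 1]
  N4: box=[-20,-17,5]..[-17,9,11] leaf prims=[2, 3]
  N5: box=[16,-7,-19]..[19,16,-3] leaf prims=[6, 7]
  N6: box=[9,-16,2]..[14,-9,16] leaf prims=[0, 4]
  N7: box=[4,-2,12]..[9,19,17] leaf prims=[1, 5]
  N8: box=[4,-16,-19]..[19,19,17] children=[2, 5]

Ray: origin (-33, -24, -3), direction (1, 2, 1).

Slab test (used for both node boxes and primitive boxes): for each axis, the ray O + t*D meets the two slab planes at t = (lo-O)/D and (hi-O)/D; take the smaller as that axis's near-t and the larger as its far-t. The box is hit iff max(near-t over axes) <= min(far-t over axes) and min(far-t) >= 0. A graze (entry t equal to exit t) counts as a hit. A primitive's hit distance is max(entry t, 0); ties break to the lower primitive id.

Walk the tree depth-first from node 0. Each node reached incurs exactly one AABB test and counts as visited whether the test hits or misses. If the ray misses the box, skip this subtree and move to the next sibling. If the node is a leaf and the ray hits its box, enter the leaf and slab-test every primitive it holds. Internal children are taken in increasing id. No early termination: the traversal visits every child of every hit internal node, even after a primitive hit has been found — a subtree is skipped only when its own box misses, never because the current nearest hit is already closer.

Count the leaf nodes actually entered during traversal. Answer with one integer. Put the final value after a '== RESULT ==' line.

Traverse from the root:
N0 x:[13,52] y:[7/2,43/2] z:[-16,20] -> hit [13,20], descend [3, 8]
  N3 x:[13,26] y:[7/2,33/2] z:[8,14] -> hit [13,14], descend [1, 4]
    N1 x:[22,26] y:[6,9] z:[12,13] -> miss, prune
    N4 x:[13,16] y:[7/2,33/2] z:[8,14] -> hit [13,14] leaf, test {P2(miss), P3(miss)}
  N8 x:[37,52] y:[4,43/2] z:[-16,20] -> miss, prune

Summary -> nodes [0, 3, 1, 4, 8]; box-tests=5; leaf-entries=1; first=miss

== RESULT ==
1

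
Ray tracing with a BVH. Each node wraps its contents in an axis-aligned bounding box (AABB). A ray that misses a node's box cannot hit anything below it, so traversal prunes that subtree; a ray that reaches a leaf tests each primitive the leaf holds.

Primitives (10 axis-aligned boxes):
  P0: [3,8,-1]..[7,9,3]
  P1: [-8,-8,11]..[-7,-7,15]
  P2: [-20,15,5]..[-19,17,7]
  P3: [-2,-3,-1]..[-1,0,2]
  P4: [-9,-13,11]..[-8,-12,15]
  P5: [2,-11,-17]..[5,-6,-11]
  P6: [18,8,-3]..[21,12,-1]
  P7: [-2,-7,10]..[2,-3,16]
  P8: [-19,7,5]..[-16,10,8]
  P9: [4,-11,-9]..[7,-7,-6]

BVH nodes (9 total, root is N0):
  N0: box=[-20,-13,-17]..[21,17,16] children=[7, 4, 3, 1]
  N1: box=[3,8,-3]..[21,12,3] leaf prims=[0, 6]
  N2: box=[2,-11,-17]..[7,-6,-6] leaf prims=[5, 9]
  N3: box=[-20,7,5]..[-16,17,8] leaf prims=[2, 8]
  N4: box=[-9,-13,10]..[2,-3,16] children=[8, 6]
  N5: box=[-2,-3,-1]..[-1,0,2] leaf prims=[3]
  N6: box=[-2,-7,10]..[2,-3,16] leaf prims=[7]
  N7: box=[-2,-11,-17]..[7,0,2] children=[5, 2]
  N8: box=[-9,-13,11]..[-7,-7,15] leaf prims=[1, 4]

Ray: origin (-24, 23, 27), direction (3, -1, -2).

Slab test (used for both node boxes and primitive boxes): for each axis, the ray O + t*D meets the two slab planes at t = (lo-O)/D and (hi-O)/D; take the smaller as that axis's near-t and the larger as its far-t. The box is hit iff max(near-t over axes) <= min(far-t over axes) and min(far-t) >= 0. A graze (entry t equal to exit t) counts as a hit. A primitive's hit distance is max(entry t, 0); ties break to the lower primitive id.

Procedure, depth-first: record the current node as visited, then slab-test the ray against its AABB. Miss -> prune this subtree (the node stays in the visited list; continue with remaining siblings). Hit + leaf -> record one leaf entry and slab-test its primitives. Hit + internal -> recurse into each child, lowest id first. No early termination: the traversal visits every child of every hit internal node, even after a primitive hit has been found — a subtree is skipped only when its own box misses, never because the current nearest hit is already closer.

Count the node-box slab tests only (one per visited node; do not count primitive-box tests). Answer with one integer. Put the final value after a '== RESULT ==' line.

Traverse from the root:
N0 x:[4/3,15] y:[6,36] z:[11/2,22] -> hit [6,15], descend [1, 3, 4, 7]
  N1 x:[9,15] y:[11,15] z:[12,15] -> hit [12,15] leaf, test {P0(miss), P6@t=14}
  N3 x:[4/3,8/3] y:[6,16] z:[19/2,11] -> miss, prune
  N4 x:[5,26/3] y:[26,36] z:[11/2,17/2] -> miss, prune
  N7 x:[22/3,31/3] y:[23,34] z:[25/2,22] -> miss, prune

5 AABB tests over nodes [0, 1, 3, 4, 7]; 1 leaf entered; closest P6.

== RESULT ==
5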